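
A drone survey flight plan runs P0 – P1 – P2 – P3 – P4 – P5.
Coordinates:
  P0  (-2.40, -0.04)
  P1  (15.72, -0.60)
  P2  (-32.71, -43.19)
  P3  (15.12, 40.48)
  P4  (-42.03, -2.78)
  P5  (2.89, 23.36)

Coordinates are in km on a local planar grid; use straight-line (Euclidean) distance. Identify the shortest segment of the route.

P0–P1

Leg distances:
P0→P1: 18.1 km
P1→P2: 64.5 km
P2→P3: 96.4 km
P3→P4: 71.7 km
P4→P5: 52.0 km
The shortest leg is P0–P1 at 18.1 km.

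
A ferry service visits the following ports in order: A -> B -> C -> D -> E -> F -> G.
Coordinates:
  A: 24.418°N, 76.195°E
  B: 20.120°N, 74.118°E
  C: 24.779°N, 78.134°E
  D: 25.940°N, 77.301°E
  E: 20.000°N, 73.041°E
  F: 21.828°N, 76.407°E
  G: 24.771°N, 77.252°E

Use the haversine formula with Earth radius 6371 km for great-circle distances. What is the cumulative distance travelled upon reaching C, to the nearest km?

Leg distances:
A→B: 523.5 km  (cumulative 523.5 km)
B→C: 662.2 km  (cumulative 1185.7 km)
Cumulative distance at C ≈ 1186 km.

1186 km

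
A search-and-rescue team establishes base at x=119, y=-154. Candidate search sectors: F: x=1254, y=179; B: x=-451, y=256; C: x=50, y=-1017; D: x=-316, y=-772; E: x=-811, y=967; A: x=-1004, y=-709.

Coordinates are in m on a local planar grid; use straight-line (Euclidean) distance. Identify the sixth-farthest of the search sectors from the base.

B

Distances from the base (x=119, y=-154):
E: 1456.6 m
A: 1252.7 m
F: 1182.8 m
C: 865.8 m
D: 755.7 m
B: 702.1 m
The sixth-farthest is B at 702.1 m.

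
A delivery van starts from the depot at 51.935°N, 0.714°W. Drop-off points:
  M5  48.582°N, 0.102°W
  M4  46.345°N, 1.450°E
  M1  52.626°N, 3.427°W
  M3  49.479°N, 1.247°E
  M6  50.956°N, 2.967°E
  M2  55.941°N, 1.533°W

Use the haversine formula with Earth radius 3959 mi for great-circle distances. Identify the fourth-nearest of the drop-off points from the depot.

Distances from the depot (51.935°N, 0.714°W):
M1: 124.2 mi
M6: 172.3 mi
M3: 190.1 mi
M5: 233.3 mi
M2: 278.8 mi
M4: 398.4 mi
The fourth-nearest is M5 at 233.3 mi.

M5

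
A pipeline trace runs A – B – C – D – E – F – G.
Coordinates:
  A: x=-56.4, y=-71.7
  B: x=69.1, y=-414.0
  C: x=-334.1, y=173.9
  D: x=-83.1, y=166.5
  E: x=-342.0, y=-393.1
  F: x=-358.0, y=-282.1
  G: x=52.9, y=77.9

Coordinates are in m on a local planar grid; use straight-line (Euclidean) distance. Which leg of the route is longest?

Leg distances:
A→B: 364.6 m
B→C: 712.9 m
C→D: 251.1 m
D→E: 616.6 m
E→F: 112.1 m
F→G: 546.3 m
The longest leg is B–C at 712.9 m.

B–C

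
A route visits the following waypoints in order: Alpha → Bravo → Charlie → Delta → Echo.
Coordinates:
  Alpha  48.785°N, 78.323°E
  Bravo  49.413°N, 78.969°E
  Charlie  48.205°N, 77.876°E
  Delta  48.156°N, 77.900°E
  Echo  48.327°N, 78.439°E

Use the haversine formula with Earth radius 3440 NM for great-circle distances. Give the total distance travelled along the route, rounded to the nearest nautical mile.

157 NM

Leg distances:
Alpha→Bravo: 45.5 NM  (cumulative 45.5 NM)
Bravo→Charlie: 84.4 NM  (cumulative 129.9 NM)
Charlie→Delta: 3.1 NM  (cumulative 133.0 NM)
Delta→Echo: 23.9 NM  (cumulative 156.9 NM)
Total route length ≈ 157 NM.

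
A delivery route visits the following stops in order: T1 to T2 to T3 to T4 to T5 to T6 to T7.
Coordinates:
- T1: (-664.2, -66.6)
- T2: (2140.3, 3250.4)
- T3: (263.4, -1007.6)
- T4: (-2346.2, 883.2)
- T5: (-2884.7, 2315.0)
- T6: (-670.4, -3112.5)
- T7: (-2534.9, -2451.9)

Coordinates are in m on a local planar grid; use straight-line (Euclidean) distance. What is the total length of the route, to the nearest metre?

Leg distances:
T1→T2: 4343.7 m  (cumulative 4343.7 m)
T2→T3: 4653.3 m  (cumulative 8997.0 m)
T3→T4: 3222.6 m  (cumulative 12219.6 m)
T4→T5: 1529.7 m  (cumulative 13749.3 m)
T5→T6: 5861.8 m  (cumulative 19611.1 m)
T6→T7: 1978.1 m  (cumulative 21589.2 m)
Total route length ≈ 21589 m.

21589 m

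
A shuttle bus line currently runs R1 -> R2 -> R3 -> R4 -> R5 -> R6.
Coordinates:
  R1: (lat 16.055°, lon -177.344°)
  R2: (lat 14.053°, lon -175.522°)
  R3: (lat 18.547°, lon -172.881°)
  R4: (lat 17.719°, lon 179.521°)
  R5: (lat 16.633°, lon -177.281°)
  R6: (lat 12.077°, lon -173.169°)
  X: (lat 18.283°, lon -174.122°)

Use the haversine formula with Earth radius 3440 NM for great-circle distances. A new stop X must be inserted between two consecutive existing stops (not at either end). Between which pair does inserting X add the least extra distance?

between R3 and R4

Added distance for inserting X between each consecutive pair:
R1–R2: 334.6 NM
R2–R3: 29.2 NM
R3–R4: 0.7 NM
R4–R5: 376.1 NM
R5–R6: 219.6 NM
Smallest added distance is 0.7 NM, inserting between R3 and R4.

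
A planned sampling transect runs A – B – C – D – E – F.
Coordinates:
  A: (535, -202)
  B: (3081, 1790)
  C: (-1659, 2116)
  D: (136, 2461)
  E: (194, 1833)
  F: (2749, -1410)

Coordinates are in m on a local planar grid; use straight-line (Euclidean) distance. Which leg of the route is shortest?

Leg distances:
A→B: 3232.7 m
B→C: 4751.2 m
C→D: 1827.9 m
D→E: 630.7 m
E→F: 4128.6 m
The shortest leg is D–E at 630.7 m.

D–E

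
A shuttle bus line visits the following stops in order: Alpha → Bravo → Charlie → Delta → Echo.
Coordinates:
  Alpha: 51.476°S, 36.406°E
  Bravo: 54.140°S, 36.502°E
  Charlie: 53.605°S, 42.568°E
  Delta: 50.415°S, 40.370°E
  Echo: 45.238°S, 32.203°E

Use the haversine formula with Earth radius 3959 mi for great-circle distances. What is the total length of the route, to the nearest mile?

1194 mi

Leg distances:
Alpha→Bravo: 184.1 mi  (cumulative 184.1 mi)
Bravo→Charlie: 249.8 mi  (cumulative 433.9 mi)
Charlie→Delta: 239.4 mi  (cumulative 673.3 mi)
Delta→Echo: 520.5 mi  (cumulative 1193.8 mi)
Total route length ≈ 1194 mi.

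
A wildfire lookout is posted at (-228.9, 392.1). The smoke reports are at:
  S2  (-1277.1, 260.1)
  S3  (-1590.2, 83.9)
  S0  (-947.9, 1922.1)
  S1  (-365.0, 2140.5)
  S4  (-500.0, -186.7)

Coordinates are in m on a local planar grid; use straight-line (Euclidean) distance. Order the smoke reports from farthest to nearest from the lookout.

Distances from the lookout:
S1 (-365.0, 2140.5): 1753.7 m
S0 (-947.9, 1922.1): 1690.5 m
S3 (-1590.2, 83.9): 1395.8 m
S2 (-1277.1, 260.1): 1056.5 m
S4 (-500.0, -186.7): 639.1 m

S1, S0, S3, S2, S4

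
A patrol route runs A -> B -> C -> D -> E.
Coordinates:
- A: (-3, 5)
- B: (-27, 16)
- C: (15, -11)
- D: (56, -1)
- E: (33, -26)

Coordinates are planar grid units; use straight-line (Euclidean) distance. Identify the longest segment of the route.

Leg distances:
A→B: 26.4
B→C: 49.9
C→D: 42.2
D→E: 34.0
The longest leg is B–C at 49.9.

B–C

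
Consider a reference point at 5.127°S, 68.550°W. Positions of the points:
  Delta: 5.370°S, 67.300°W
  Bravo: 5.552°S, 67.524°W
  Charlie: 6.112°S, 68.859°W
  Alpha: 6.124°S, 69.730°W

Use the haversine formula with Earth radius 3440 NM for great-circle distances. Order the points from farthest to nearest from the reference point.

Alpha, Delta, Bravo, Charlie

Distance from the reference point at 5.127°S, 68.550°W to each:
Alpha 6.124°S, 69.730°W: 92.5 NM
Delta 5.370°S, 67.300°W: 76.1 NM
Bravo 5.552°S, 67.524°W: 66.4 NM
Charlie 6.112°S, 68.859°W: 62.0 NM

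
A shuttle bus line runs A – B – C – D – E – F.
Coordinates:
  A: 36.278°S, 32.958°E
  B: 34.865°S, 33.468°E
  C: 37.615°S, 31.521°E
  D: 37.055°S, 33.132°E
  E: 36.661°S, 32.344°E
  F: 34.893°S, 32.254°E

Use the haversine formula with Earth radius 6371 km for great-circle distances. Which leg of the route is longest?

B–C

Leg distances:
A→B: 163.7 km
B→C: 352.1 km
C→D: 155.4 km
D→E: 82.7 km
E→F: 196.8 km
The longest leg is B–C at 352.1 km.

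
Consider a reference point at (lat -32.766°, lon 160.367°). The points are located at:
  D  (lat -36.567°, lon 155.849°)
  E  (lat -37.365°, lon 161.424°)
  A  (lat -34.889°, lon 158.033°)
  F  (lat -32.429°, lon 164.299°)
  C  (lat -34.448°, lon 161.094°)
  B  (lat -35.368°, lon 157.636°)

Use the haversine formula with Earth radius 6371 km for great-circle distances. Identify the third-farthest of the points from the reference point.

B

Distances from the reference point ((lat -32.766°, lon 160.367°)):
D: 590.9 km
E: 520.3 km
B: 383.4 km
F: 370.2 km
A: 319.7 km
C: 198.8 km
The third-farthest is B at 383.4 km.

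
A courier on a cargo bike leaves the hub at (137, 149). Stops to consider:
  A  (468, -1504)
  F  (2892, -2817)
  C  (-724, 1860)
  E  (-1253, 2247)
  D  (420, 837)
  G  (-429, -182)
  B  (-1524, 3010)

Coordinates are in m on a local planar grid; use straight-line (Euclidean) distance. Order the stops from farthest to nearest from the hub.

F, B, E, C, A, D, G

Distances from the hub:
F (2892, -2817): 4048.1 m
B (-1524, 3010): 3308.2 m
E (-1253, 2247): 2516.7 m
C (-724, 1860): 1915.4 m
A (468, -1504): 1685.8 m
D (420, 837): 743.9 m
G (-429, -182): 655.7 m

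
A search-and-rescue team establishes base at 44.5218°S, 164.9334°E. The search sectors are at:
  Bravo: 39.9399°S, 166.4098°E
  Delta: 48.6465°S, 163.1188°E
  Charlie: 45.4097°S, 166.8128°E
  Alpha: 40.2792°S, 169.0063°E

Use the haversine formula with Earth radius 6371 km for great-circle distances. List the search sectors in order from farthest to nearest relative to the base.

Distance from the base at 44.5218°S, 164.9334°E to each:
Alpha 40.2792°S, 169.0063°E: 578.1 km
Bravo 39.9399°S, 166.4098°E: 523.8 km
Delta 48.6465°S, 163.1188°E: 479.1 km
Charlie 45.4097°S, 166.8128°E: 177.8 km

Alpha, Bravo, Delta, Charlie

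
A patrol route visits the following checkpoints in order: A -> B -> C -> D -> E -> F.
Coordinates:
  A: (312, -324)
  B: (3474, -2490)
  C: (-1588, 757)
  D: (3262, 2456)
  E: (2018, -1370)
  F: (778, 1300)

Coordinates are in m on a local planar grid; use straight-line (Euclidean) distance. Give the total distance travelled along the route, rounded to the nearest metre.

Leg distances:
A→B: 3832.7 m  (cumulative 3832.7 m)
B→C: 6013.9 m  (cumulative 9846.6 m)
C→D: 5139.0 m  (cumulative 14985.6 m)
D→E: 4023.2 m  (cumulative 19008.8 m)
E→F: 2943.9 m  (cumulative 21952.6 m)
Total route length ≈ 21953 m.

21953 m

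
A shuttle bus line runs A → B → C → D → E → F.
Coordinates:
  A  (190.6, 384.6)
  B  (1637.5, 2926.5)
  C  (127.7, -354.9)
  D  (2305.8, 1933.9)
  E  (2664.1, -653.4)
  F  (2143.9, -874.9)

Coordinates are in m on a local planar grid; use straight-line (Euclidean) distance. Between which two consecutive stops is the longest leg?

Leg distances:
A→B: 2924.9 m
B→C: 3612.1 m
C→D: 3159.5 m
D→E: 2612.0 m
E→F: 565.4 m
The longest leg is B–C at 3612.1 m.

B–C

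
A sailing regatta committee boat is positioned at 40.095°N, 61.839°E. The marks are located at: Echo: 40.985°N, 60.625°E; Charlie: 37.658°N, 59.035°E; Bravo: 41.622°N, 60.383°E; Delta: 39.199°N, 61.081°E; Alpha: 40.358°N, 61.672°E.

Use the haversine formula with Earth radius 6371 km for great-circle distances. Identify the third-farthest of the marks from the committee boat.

Echo

Distances from the committee boat (40.095°N, 61.839°E):
Charlie: 363.8 km
Bravo: 209.3 km
Echo: 142.5 km
Delta: 118.9 km
Alpha: 32.5 km
The third-farthest is Echo at 142.5 km.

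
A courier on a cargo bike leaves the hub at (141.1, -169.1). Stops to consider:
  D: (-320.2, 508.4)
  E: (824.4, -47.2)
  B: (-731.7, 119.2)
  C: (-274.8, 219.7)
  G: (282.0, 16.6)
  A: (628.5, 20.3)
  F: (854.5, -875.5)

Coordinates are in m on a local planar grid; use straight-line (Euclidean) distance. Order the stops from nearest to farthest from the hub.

G, A, C, E, D, B, F

Distances from the hub:
G (282.0, 16.6): 233.1 m
A (628.5, 20.3): 522.9 m
C (-274.8, 219.7): 569.3 m
E (824.4, -47.2): 694.1 m
D (-320.2, 508.4): 819.6 m
B (-731.7, 119.2): 919.2 m
F (854.5, -875.5): 1004.0 m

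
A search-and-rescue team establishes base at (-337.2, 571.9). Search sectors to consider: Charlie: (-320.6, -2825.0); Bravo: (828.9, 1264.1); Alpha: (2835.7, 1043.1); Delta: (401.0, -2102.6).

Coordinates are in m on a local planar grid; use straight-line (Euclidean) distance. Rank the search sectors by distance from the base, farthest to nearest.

Distances from the base:
Charlie (-320.6, -2825.0): 3396.9 m
Alpha (2835.7, 1043.1): 3207.7 m
Delta (401.0, -2102.6): 2774.5 m
Bravo (828.9, 1264.1): 1356.1 m

Charlie, Alpha, Delta, Bravo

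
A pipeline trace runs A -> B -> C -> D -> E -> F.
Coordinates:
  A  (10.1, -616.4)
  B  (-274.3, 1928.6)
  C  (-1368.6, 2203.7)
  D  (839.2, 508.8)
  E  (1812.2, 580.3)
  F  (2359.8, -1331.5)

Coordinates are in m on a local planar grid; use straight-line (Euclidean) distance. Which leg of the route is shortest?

Leg distances:
A→B: 2560.8 m
B→C: 1128.3 m
C→D: 2783.4 m
D→E: 975.6 m
E→F: 1988.7 m
The shortest leg is D–E at 975.6 m.

D–E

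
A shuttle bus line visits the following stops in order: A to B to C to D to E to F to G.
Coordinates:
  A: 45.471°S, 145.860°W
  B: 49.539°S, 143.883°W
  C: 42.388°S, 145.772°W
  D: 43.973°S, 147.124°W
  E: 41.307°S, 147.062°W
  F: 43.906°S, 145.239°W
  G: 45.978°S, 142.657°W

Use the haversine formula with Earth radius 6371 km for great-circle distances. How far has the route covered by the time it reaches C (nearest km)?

Leg distances:
A→B: 476.0 km  (cumulative 476.0 km)
B→C: 808.4 km  (cumulative 1284.4 km)
Cumulative distance at C ≈ 1284 km.

1284 km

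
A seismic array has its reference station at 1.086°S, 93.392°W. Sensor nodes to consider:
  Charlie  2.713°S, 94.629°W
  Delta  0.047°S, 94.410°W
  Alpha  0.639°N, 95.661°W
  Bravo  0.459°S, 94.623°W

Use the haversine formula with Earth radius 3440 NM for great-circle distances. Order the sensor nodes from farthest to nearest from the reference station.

Computing each great-circle distance from 1.086°S, 93.392°W:
Alpha 0.639°N, 95.661°W: 171.1 NM
Charlie 2.713°S, 94.629°W: 122.7 NM
Delta 0.047°S, 94.410°W: 87.3 NM
Bravo 0.459°S, 94.623°W: 82.9 NM

Alpha, Charlie, Delta, Bravo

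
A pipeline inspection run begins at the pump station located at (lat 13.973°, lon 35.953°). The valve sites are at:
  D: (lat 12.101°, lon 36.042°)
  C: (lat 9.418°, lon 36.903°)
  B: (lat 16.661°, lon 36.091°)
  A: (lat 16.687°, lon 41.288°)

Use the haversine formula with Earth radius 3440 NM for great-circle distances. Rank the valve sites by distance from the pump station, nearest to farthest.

Distances from the pump station:
D (lat 12.101°, lon 36.042°): 112.5 NM
B (lat 16.661°, lon 36.091°): 161.6 NM
C (lat 9.418°, lon 36.903°): 279.1 NM
A (lat 16.687°, lon 41.288°): 349.2 NM

D, B, C, A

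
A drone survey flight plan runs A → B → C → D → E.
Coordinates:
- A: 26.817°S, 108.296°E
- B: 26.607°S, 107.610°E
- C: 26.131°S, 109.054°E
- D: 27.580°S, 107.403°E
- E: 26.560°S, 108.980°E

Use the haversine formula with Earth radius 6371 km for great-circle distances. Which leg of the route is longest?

C–D

Leg distances:
A→B: 72.0 km
B→C: 153.3 km
C→D: 229.7 km
D→E: 193.0 km
The longest leg is C–D at 229.7 km.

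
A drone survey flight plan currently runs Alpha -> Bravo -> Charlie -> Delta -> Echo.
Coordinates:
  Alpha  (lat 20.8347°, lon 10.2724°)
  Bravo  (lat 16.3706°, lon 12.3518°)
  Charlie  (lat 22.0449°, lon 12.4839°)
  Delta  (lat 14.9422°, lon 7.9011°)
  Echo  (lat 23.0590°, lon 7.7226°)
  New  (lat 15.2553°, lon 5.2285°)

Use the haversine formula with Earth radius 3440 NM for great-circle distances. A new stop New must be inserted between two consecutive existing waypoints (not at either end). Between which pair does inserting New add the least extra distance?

Added distance for inserting New between each consecutive pair:
Alpha–Bravo: 565.5 NM
Bravo–Charlie: 656.0 NM
Charlie–Delta: 236.1 NM
Delta–Echo: 158.0 NM
Smallest added distance is 158.0 NM, inserting between Delta and Echo.

between Delta and Echo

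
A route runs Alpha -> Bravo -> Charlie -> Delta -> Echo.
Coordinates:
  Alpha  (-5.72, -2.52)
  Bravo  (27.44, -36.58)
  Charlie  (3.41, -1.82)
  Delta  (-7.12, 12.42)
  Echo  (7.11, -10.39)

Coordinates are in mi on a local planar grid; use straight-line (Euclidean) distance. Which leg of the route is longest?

Leg distances:
Alpha→Bravo: 47.5 mi
Bravo→Charlie: 42.3 mi
Charlie→Delta: 17.7 mi
Delta→Echo: 26.9 mi
The longest leg is Alpha–Bravo at 47.5 mi.

Alpha–Bravo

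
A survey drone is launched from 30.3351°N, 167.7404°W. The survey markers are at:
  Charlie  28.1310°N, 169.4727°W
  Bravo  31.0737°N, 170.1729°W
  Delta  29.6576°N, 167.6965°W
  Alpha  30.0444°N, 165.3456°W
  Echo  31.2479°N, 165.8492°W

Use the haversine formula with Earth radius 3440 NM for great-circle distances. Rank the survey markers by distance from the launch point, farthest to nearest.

Charlie, Bravo, Alpha, Echo, Delta

Computing each great-circle distance from 30.3351°N, 167.7404°W:
Charlie 28.1310°N, 169.4727°W: 160.5 NM
Bravo 31.0737°N, 170.1729°W: 133.2 NM
Alpha 30.0444°N, 165.3456°W: 125.5 NM
Echo 31.2479°N, 165.8492°W: 111.9 NM
Delta 29.6576°N, 167.6965°W: 40.7 NM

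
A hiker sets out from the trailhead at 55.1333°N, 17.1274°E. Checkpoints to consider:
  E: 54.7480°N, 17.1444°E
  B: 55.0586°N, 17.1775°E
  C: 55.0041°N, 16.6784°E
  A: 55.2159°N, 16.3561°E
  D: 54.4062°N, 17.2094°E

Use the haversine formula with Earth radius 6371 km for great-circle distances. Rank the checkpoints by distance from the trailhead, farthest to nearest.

Distance from the trailhead at 55.1333°N, 17.1274°E to each:
D 54.4062°N, 17.2094°E: 81.0 km
A 55.2159°N, 16.3561°E: 49.8 km
E 54.7480°N, 17.1444°E: 42.9 km
C 55.0041°N, 16.6784°E: 32.0 km
B 55.0586°N, 17.1775°E: 8.9 km

D, A, E, C, B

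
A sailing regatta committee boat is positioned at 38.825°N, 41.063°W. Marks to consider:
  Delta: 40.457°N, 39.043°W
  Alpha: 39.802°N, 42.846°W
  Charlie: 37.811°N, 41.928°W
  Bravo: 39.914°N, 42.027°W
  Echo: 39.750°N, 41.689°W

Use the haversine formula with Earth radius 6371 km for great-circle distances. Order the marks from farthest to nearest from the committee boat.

Distances from the committee boat:
Delta 40.457°N, 39.043°W: 250.7 km
Alpha 39.802°N, 42.846°W: 188.0 km
Bravo 39.914°N, 42.027°W: 146.7 km
Charlie 37.811°N, 41.928°W: 135.7 km
Echo 39.750°N, 41.689°W: 116.1 km

Delta, Alpha, Bravo, Charlie, Echo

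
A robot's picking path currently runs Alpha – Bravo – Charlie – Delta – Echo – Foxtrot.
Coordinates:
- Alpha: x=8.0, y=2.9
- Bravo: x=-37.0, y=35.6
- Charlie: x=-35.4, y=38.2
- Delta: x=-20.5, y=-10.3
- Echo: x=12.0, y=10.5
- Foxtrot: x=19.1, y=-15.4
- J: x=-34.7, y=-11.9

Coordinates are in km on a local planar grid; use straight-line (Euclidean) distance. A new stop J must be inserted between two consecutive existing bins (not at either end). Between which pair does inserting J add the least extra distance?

Added distance for inserting J between each consecutive pair:
Alpha–Bravo: 37.1 km
Bravo–Charlie: 94.6 km
Charlie–Delta: 13.7 km
Delta–Echo: 27.5 km
Echo–Foxtrot: 78.9 km
Smallest added distance is 13.7 km, inserting between Charlie and Delta.

between Charlie and Delta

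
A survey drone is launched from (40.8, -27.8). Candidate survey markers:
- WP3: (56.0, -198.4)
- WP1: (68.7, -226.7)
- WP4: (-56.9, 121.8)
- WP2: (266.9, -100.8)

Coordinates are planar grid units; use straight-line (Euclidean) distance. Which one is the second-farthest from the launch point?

WP1

Distances from the launch point ((40.8, -27.8)):
WP2: 237.6
WP1: 200.8
WP4: 178.7
WP3: 171.3
The second-farthest is WP1 at 200.8.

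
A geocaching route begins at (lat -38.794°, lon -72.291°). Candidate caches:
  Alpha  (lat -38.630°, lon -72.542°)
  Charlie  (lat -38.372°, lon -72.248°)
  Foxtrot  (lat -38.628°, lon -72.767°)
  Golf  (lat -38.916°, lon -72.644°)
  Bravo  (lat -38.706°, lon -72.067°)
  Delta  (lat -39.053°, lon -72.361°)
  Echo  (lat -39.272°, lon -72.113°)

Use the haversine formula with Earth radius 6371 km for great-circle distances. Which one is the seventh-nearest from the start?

Distance to each, sorted:
Bravo: 21.8 km
Alpha: 28.4 km
Delta: 29.4 km
Golf: 33.4 km
Foxtrot: 45.2 km
Charlie: 47.1 km
Echo: 55.3 km
The seventh-nearest is Echo at 55.3 km.

Echo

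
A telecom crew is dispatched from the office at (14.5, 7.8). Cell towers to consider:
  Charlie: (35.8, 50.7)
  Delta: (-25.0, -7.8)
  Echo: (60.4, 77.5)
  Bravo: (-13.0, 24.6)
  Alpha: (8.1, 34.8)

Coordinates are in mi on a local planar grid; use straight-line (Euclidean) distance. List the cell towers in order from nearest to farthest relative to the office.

Alpha, Bravo, Delta, Charlie, Echo

Distances from the office:
Alpha (8.1, 34.8): 27.7 mi
Bravo (-13.0, 24.6): 32.2 mi
Delta (-25.0, -7.8): 42.5 mi
Charlie (35.8, 50.7): 47.9 mi
Echo (60.4, 77.5): 83.5 mi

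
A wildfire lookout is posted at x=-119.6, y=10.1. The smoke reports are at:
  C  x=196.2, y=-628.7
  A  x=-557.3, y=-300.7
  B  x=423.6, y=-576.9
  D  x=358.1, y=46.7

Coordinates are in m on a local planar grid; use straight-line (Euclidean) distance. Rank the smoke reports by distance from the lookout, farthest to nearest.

Distances from the lookout:
B x=423.6, y=-576.9: 799.8 m
C x=196.2, y=-628.7: 712.6 m
A x=-557.3, y=-300.7: 536.8 m
D x=358.1, y=46.7: 479.1 m

B, C, A, D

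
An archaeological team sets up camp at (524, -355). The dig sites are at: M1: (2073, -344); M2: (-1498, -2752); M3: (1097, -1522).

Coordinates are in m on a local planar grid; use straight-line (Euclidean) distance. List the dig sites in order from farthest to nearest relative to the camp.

Distances from the camp:
M2 (-1498, -2752): 3135.9 m
M1 (2073, -344): 1549.0 m
M3 (1097, -1522): 1300.1 m

M2, M1, M3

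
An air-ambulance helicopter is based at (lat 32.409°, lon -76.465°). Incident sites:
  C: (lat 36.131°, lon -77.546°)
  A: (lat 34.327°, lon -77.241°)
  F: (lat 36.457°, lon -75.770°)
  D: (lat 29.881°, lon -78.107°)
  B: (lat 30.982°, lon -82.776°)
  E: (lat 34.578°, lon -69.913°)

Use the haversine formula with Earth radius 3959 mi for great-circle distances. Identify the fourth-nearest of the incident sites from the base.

F

Distance to each, sorted:
A: 139.9 mi
D: 199.8 mi
C: 264.5 mi
F: 282.5 mi
B: 383.8 mi
E: 406.1 mi
The fourth-nearest is F at 282.5 mi.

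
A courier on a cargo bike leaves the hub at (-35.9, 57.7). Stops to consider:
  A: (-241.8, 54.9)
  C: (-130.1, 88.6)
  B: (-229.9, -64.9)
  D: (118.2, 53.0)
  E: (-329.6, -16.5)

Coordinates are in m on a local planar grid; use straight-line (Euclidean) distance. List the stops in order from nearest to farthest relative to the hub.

Distances from the hub:
C (-130.1, 88.6): 99.1 m
D (118.2, 53.0): 154.2 m
A (-241.8, 54.9): 205.9 m
B (-229.9, -64.9): 229.5 m
E (-329.6, -16.5): 302.9 m

C, D, A, B, E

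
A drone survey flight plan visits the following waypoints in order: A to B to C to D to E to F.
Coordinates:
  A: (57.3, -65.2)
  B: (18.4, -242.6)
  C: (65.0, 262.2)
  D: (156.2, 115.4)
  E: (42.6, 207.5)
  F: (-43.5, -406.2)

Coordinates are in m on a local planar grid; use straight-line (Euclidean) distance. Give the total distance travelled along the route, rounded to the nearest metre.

Leg distances:
A→B: 181.6 m  (cumulative 181.6 m)
B→C: 506.9 m  (cumulative 688.6 m)
C→D: 172.8 m  (cumulative 861.4 m)
D→E: 146.2 m  (cumulative 1007.6 m)
E→F: 619.7 m  (cumulative 1627.3 m)
Total route length ≈ 1627 m.

1627 m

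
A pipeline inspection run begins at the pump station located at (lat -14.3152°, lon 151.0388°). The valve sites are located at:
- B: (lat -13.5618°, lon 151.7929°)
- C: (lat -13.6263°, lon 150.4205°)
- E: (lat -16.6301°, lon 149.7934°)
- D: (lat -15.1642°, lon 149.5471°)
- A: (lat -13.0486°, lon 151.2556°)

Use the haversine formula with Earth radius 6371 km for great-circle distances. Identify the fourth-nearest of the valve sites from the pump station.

D

Distances from the pump station ((lat -14.3152°, lon 151.0388°)):
C: 101.6 km
B: 116.8 km
A: 142.8 km
D: 186.1 km
E: 289.9 km
The fourth-nearest is D at 186.1 km.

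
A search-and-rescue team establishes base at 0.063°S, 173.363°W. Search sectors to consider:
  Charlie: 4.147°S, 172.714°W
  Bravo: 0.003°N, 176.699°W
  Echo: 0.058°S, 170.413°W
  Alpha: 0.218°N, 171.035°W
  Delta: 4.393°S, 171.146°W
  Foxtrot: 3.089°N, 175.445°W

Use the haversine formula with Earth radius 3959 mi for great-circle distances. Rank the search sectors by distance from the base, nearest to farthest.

Distance from the base at 0.063°S, 173.363°W to each:
Alpha 0.218°N, 171.035°W: 162.0 mi
Echo 0.058°S, 170.413°W: 203.8 mi
Bravo 0.003°N, 176.699°W: 230.6 mi
Foxtrot 3.089°N, 175.445°W: 261.0 mi
Charlie 4.147°S, 172.714°W: 285.7 mi
Delta 4.393°S, 171.146°W: 336.1 mi

Alpha, Echo, Bravo, Foxtrot, Charlie, Delta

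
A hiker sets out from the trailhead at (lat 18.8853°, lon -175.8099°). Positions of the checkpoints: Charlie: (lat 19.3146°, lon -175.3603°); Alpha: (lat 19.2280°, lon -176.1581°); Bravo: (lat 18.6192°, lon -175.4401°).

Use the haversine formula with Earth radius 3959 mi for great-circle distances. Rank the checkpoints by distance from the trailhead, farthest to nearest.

Charlie, Alpha, Bravo

Distances from the trailhead:
Charlie (lat 19.3146°, lon -175.3603°): 41.7 mi
Alpha (lat 19.2280°, lon -176.1581°): 32.8 mi
Bravo (lat 18.6192°, lon -175.4401°): 30.4 mi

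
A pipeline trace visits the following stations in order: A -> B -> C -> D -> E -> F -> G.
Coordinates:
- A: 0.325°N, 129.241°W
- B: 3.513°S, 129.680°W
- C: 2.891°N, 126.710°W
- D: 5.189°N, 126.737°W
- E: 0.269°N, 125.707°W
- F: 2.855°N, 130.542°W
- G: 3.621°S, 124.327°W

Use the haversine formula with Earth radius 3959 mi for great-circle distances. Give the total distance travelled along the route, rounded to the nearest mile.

2260 mi

Leg distances:
A→B: 266.9 mi  (cumulative 266.9 mi)
B→C: 487.7 mi  (cumulative 754.7 mi)
C→D: 158.8 mi  (cumulative 913.4 mi)
D→E: 347.3 mi  (cumulative 1260.8 mi)
E→F: 378.7 mi  (cumulative 1639.5 mi)
F→G: 620.0 mi  (cumulative 2259.5 mi)
Total route length ≈ 2260 mi.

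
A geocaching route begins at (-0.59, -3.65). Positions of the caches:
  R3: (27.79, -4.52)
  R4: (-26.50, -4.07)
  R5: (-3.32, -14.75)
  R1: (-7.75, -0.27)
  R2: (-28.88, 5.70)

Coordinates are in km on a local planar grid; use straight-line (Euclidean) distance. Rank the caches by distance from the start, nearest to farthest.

Distance from the start at (-0.59, -3.65) to each:
R1 (-7.75, -0.27): 7.9 km
R5 (-3.32, -14.75): 11.4 km
R4 (-26.50, -4.07): 25.9 km
R3 (27.79, -4.52): 28.4 km
R2 (-28.88, 5.70): 29.8 km

R1, R5, R4, R3, R2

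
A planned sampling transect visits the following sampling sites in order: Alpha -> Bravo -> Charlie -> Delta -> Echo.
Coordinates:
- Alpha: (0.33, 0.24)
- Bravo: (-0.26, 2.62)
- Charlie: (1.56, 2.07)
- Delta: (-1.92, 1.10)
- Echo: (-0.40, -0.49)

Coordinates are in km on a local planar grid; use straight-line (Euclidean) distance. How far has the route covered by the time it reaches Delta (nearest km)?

Leg distances:
Alpha→Bravo: 2.5 km  (cumulative 2.5 km)
Bravo→Charlie: 1.9 km  (cumulative 4.4 km)
Charlie→Delta: 3.6 km  (cumulative 8.0 km)
Cumulative distance at Delta ≈ 8 km.

8 km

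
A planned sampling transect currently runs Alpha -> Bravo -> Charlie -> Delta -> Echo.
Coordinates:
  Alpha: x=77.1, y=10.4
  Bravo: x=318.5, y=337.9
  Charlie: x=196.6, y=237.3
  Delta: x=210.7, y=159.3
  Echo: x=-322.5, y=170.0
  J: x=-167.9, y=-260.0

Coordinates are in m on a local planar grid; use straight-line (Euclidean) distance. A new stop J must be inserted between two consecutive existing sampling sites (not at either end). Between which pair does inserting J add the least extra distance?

between Delta and Echo

Added distance for inserting J between each consecutive pair:
Alpha–Bravo: 728.8 m
Bravo–Charlie: 1229.3 m
Charlie–Delta: 1102.2 m
Delta–Echo: 488.6 m
Smallest added distance is 488.6 m, inserting between Delta and Echo.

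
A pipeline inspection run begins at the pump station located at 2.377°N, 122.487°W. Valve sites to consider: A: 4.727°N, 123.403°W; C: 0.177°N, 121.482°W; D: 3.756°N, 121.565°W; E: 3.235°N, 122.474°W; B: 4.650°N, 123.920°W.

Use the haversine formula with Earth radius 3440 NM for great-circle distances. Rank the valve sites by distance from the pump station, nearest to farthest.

Computing each great-circle distance from 2.377°N, 122.487°W:
E 3.235°N, 122.474°W: 51.5 NM
D 3.756°N, 121.565°W: 99.6 NM
C 0.177°N, 121.482°W: 145.2 NM
A 4.727°N, 123.403°W: 151.4 NM
B 4.650°N, 123.920°W: 161.2 NM

E, D, C, A, B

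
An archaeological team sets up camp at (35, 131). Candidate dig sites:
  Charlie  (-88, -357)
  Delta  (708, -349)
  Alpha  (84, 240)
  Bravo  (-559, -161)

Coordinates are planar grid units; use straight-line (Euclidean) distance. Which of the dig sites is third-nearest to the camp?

Bravo

Distances from the camp ((35, 131)):
Alpha: 119.5
Charlie: 503.3
Bravo: 661.9
Delta: 826.6
The third-nearest is Bravo at 661.9.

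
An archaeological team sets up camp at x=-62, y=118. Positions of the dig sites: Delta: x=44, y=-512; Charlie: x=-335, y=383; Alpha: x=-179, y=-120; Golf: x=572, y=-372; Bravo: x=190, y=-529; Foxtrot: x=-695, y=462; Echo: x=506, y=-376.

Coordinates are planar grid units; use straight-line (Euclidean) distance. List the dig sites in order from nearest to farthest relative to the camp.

Alpha, Charlie, Delta, Bravo, Foxtrot, Echo, Golf

Distances from the camp:
Alpha x=-179, y=-120: 265.2
Charlie x=-335, y=383: 380.5
Delta x=44, y=-512: 638.9
Bravo x=190, y=-529: 694.3
Foxtrot x=-695, y=462: 720.4
Echo x=506, y=-376: 752.8
Golf x=572, y=-372: 801.3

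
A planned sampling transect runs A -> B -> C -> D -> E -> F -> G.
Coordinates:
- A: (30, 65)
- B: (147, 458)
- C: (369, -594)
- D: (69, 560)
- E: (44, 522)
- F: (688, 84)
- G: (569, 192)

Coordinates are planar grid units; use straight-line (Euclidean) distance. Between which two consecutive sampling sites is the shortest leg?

D–E

Leg distances:
A→B: 410.0
B→C: 1075.2
C→D: 1192.4
D→E: 45.5
E→F: 778.8
F→G: 160.7
The shortest leg is D–E at 45.5.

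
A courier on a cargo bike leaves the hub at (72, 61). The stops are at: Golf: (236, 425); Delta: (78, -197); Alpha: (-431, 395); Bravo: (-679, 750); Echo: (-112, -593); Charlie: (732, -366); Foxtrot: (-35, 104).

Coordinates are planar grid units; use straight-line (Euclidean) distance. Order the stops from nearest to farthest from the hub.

Foxtrot, Delta, Golf, Alpha, Echo, Charlie, Bravo

Computing each straight-line distance from (72, 61):
Foxtrot (-35, 104): 115.3
Delta (78, -197): 258.1
Golf (236, 425): 399.2
Alpha (-431, 395): 603.8
Echo (-112, -593): 679.4
Charlie (732, -366): 786.1
Bravo (-679, 750): 1019.2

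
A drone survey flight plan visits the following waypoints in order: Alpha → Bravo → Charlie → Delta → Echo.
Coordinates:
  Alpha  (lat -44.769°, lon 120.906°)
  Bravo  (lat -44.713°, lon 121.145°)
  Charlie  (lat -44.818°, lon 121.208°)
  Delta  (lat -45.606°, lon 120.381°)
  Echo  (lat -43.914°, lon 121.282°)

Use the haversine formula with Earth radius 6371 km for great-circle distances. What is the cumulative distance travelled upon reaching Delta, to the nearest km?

142 km

Leg distances:
Alpha→Bravo: 19.9 km  (cumulative 19.9 km)
Bravo→Charlie: 12.7 km  (cumulative 32.6 km)
Charlie→Delta: 109.0 km  (cumulative 141.5 km)
Cumulative distance at Delta ≈ 142 km.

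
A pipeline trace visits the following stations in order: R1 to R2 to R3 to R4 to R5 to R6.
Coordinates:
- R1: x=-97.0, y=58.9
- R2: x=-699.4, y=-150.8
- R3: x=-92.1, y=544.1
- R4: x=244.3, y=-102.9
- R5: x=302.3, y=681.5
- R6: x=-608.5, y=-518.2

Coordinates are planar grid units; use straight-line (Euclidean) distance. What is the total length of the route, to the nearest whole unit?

4583

Leg distances:
R1→R2: 637.9  (cumulative 637.9)
R2→R3: 922.9  (cumulative 1560.7)
R3→R4: 729.2  (cumulative 2290.0)
R4→R5: 786.5  (cumulative 3076.5)
R5→R6: 1506.3  (cumulative 4582.8)
Total route length ≈ 4583.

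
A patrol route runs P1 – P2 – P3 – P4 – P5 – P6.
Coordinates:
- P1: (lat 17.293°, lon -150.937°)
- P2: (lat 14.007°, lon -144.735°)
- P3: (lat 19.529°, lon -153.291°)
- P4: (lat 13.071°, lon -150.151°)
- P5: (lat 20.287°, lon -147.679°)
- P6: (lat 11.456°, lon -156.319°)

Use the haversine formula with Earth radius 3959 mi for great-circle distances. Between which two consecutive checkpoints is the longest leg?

P5–P6

Leg distances:
P1→P2: 470.9 mi
P2→P3: 682.4 mi
P3→P4: 492.4 mi
P4→P5: 524.7 mi
P5→P6: 837.4 mi
The longest leg is P5–P6 at 837.4 mi.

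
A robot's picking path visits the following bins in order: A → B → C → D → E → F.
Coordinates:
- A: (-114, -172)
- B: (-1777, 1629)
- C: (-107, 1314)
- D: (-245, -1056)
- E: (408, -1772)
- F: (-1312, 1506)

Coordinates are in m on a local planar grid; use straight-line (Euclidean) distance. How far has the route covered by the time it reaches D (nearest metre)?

Leg distances:
A→B: 2451.4 m  (cumulative 2451.4 m)
B→C: 1699.4 m  (cumulative 4150.8 m)
C→D: 2374.0 m  (cumulative 6524.8 m)
Cumulative distance at D ≈ 6525 m.

6525 m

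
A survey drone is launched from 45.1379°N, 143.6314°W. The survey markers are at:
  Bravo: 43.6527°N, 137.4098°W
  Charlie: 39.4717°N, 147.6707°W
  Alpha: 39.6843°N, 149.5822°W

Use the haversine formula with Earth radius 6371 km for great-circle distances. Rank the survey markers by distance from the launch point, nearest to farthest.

Computing each great-circle distance from 45.1379°N, 143.6314°W:
Bravo 43.6527°N, 137.4098°W: 521.0 km
Charlie 39.4717°N, 147.6707°W: 712.0 km
Alpha 39.6843°N, 149.5822°W: 778.3 km

Bravo, Charlie, Alpha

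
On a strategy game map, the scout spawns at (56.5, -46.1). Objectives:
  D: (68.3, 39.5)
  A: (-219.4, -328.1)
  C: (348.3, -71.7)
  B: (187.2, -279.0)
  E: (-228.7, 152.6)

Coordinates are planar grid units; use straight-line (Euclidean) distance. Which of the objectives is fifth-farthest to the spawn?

D

Distance to each, sorted:
A: 394.5
E: 347.6
C: 292.9
B: 267.1
D: 86.4
The fifth-farthest is D at 86.4.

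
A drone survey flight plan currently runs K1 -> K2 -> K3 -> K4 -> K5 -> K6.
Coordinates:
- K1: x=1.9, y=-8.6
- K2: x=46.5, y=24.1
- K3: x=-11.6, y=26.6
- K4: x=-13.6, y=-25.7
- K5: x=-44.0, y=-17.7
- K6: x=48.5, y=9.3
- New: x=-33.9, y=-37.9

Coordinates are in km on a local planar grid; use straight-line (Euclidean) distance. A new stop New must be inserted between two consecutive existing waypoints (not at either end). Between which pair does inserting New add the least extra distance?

between K4 and K5

Added distance for inserting New between each consecutive pair:
K1–K2: 92.5 km
K2–K3: 111.6 km
K3–K4: 39.6 km
K4–K5: 14.8 km
K5–K6: 21.2 km
Smallest added distance is 14.8 km, inserting between K4 and K5.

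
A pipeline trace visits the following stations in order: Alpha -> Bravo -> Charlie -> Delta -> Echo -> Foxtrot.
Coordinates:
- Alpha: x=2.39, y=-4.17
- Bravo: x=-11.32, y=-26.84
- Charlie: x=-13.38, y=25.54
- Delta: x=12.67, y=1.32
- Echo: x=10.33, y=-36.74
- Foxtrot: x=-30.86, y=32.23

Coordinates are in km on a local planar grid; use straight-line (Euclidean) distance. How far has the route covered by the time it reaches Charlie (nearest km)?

Leg distances:
Alpha→Bravo: 26.5 km  (cumulative 26.5 km)
Bravo→Charlie: 52.4 km  (cumulative 78.9 km)
Cumulative distance at Charlie ≈ 79 km.

79 km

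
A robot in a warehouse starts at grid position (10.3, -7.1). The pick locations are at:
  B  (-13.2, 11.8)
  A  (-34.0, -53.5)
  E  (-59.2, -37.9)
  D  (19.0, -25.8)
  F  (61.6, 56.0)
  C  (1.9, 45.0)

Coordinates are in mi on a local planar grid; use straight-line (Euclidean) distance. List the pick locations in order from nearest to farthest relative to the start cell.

D, B, C, A, E, F

Distance from the start cell at (10.3, -7.1) to each:
D (19.0, -25.8): 20.6 mi
B (-13.2, 11.8): 30.2 mi
C (1.9, 45.0): 52.8 mi
A (-34.0, -53.5): 64.2 mi
E (-59.2, -37.9): 76.0 mi
F (61.6, 56.0): 81.3 mi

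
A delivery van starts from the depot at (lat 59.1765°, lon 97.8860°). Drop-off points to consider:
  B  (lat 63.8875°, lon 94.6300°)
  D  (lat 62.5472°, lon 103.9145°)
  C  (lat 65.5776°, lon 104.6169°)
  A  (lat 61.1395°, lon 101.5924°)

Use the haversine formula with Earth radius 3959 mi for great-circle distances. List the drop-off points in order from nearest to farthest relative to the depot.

A, D, B, C

Distance from the depot at (lat 59.1765°, lon 97.8860°) to each:
A (lat 61.1395°, lon 101.5924°): 186.1 mi
D (lat 62.5472°, lon 103.9145°): 308.6 mi
B (lat 63.8875°, lon 94.6300°): 342.6 mi
C (lat 65.5776°, lon 104.6169°): 491.4 mi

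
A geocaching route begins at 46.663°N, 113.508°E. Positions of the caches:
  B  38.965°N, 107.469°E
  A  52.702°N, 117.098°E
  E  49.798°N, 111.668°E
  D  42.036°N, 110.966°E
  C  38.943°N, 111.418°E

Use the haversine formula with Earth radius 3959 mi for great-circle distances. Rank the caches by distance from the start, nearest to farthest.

Distance from the start at 46.663°N, 113.508°E to each:
E 49.798°N, 111.668°E: 232.6 mi
D 42.036°N, 110.966°E: 343.5 mi
A 52.702°N, 117.098°E: 446.9 mi
C 38.943°N, 111.418°E: 543.8 mi
B 38.965°N, 107.469°E: 613.3 mi

E, D, A, C, B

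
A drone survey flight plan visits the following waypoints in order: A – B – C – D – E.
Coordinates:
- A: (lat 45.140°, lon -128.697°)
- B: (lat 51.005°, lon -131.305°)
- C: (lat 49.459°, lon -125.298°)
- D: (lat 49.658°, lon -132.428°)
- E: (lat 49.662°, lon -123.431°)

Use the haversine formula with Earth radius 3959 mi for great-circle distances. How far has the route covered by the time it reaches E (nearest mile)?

1431 mi

Leg distances:
A→B: 422.7 mi  (cumulative 422.7 mi)
B→C: 286.1 mi  (cumulative 708.8 mi)
C→D: 319.8 mi  (cumulative 1028.5 mi)
D→E: 402.2 mi  (cumulative 1430.7 mi)
Cumulative distance at E ≈ 1431 mi.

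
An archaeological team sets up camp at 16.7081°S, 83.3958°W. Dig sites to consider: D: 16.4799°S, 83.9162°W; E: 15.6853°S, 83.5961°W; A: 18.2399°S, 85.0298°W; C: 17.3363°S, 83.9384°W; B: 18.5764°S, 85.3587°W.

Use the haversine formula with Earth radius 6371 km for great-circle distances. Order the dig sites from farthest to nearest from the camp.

B, A, E, C, D

Distance from the camp at 16.7081°S, 83.3958°W to each:
B 18.5764°S, 85.3587°W: 294.0 km
A 18.2399°S, 85.0298°W: 243.0 km
E 15.6853°S, 83.5961°W: 115.7 km
C 17.3363°S, 83.9384°W: 90.6 km
D 16.4799°S, 83.9162°W: 61.0 km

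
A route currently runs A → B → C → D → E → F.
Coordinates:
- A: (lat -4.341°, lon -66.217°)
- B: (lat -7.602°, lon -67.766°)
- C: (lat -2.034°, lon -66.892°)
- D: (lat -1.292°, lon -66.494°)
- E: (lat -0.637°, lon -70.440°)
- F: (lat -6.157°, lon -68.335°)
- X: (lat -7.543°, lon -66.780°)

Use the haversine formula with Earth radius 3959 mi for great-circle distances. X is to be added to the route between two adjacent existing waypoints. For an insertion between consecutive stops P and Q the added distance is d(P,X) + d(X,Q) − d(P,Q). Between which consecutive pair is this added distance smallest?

between A and B

Added distance for inserting X between each consecutive pair:
A–B: 43.1 mi
B–C: 59.0 mi
C–D: 754.9 mi
D–E: 695.7 mi
E–F: 274.9 mi
Smallest added distance is 43.1 mi, inserting between A and B.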